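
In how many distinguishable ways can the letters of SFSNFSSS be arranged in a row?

168

Letter multiplicities in SFSNFSSS: F×2, N×1, S×5.
So there are 8! / (5!·2!) = 168 distinguishable arrangements.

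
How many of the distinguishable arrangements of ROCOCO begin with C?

With the first slot taken by C, it remains to arrange the other 5 letters (ROOCO).
Those 5 letters have O appearing 3 times, giving (5)!/(3!) = 20.

20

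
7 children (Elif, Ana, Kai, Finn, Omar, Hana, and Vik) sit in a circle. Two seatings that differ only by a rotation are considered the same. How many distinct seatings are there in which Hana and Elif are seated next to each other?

Glue Hana and Elif into a block (2 internal orders). Seating 6 units around a circle gives (5)! arrangements.
So 2 × (5)! = 2 × 120 = 240.

240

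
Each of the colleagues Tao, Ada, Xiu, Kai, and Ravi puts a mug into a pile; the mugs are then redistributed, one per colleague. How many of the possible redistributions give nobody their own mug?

Let Aᵢ be the assignments in which colleague i gets their own mug. We want the size of the complement of A₁∪…∪A_5.
By inclusion–exclusion this is Σ_{j=0}^{5} (−1)^j C(5,j)·(5−j)!.
Computing: 120 − 120 + 60 − 20 + 5 − 1 = 44.

44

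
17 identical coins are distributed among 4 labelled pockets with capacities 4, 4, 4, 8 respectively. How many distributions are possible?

By stars and bars, unrestricted non-negative solutions to x_1+…+x_4 = 17 number C(17+3,3) = 1140.
Subtract solutions that violate a single cap (substitute x_i' = x_i − (cap_i+1)): x_1 ≥ 5 gives C(15,3) = 455; x_2 ≥ 5 gives C(15,3) = 455; x_3 ≥ 5 gives C(15,3) = 455; x_4 ≥ 9 gives C(11,3) = 165. Together 1530.
Add back pairs where two caps are both exceeded: 120 + 120 + 20 + 120 + 20 + 20 = 420.
Subtract triples: 10 + 0 + 0 + 0 = 10.
By inclusion–exclusion the count is 1140 − 1530 + 420 − 10 = 20.

20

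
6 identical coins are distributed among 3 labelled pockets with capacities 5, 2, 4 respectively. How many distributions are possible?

14

By stars and bars, unrestricted non-negative solutions to x_1+…+x_3 = 6 number C(6+2,2) = 28.
Subtract solutions that violate a single cap (substitute x_i' = x_i − (cap_i+1)): x_1 ≥ 6 gives C(2,2) = 1; x_2 ≥ 3 gives C(5,2) = 10; x_3 ≥ 5 gives C(3,2) = 3. Together 14.
No two caps can be exceeded simultaneously, so the pair terms are all 0.
By inclusion–exclusion the count is 28 − 14 + 0 = 14.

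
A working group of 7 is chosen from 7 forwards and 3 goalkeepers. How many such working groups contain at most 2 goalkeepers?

85

Split by how many goalkeepers are chosen (0 through 2).
Sum: C(3,0)·C(7,7) + C(3,1)·C(7,6) + C(3,2)·C(7,5) = 1 + 21 + 63 = 85.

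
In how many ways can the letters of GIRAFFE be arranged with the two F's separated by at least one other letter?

1800

Total arrangements of GIRAFFE: 7!/(2!) = 2520.
If the two F's are adjacent, glue them into one block, leaving 6 items to arrange: (6)! = 720 ways.
Subtracting, 2520 − 720 = 1800 arrangements keep the F's apart.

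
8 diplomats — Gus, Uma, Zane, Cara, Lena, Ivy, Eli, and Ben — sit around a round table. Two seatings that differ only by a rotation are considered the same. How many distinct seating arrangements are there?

Fix one person's seat to break rotational symmetry; the remaining 7 people can be arranged in (7)! = 5040 ways.

5040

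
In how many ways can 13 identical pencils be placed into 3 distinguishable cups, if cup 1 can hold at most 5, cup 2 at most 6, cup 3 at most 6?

By stars and bars, unrestricted non-negative solutions to x_1+…+x_3 = 13 number C(13+2,2) = 105.
Subtract solutions that violate a single cap (substitute x_i' = x_i − (cap_i+1)): x_1 ≥ 6 gives C(9,2) = 36; x_2 ≥ 7 gives C(8,2) = 28; x_3 ≥ 7 gives C(8,2) = 28. Together 92.
Add back pairs where two caps are both exceeded: 1 + 1 + 0 = 2.
By inclusion–exclusion the count is 105 − 92 + 2 = 15.

15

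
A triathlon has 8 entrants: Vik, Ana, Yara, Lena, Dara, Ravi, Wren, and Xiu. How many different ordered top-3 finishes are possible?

336

There are 8 choices for 1st place, 7 for 2nd, and 6 for 3rd.
That gives 8 × 7 × 6 = 336.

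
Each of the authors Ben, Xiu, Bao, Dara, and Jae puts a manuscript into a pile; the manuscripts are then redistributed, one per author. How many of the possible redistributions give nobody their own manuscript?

This is the derangement count D_5: permutations of 5 items with no fixed point.
By inclusion–exclusion this is Σ_{j=0}^{5} (−1)^j C(5,j)·(5−j)!.
Computing: 120 − 120 + 60 − 20 + 5 − 1 = 44.

44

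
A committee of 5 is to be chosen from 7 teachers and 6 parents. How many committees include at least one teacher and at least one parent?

1260

With no constraint there are C(13,5) = 1287 possible selections.
Selections missing a whole group: no teachers → C(6,5) = 6; no parents → C(7,5) = 21.
Both groups omitted at once is impossible, so 1287 − 27 = 1260.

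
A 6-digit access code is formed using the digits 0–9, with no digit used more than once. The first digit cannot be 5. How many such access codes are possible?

136080

The first digit has 10−1 = 9 choices (anything except 5).
The remaining 5 digits are filled from the other 9 symbols without repetition: 9 × 8 × 7 × 6 × 5 = 15120.
Total: 9 × 15120 = 136080.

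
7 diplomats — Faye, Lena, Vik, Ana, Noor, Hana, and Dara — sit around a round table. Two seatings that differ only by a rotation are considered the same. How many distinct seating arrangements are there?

720

Fix one person's seat to break rotational symmetry; the remaining 6 people can be arranged in (6)! = 720 ways.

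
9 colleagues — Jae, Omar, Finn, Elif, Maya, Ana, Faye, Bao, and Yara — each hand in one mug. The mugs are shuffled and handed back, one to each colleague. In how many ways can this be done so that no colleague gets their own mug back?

This is the derangement count D_9: permutations of 9 items with no fixed point.
By inclusion–exclusion this is Σ_{j=0}^{9} (−1)^j C(9,j)·(9−j)!.
Computing: 362880 − 362880 + 181440 − 60480 + 15120 − 3024 + 504 − 72 + 9 − 1 = 133496.

133496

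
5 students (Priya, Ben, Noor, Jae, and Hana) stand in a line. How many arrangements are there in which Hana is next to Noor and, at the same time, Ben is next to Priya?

Treat {Hana,Noor} as one block (2 orders) and {Ben,Priya} as another (2 orders).
That leaves 3 units to arrange: 2 × 2 × 3! = 4 × 6 = 24.

24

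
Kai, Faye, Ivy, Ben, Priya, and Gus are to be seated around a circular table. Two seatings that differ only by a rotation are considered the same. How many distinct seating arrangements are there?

120

Seat Kai anywhere (absorbing the rotational symmetry), then permute the other 5: (5)! = 120.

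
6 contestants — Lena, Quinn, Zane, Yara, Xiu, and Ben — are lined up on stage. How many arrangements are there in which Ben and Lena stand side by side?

240

Treat {Ben, Lena} as a single unit. There are 5 units to order, and the pair itself can be ordered 2 ways.
So the count is 2·(5)! = 240.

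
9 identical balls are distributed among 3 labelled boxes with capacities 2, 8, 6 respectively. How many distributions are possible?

20

By stars and bars, unrestricted non-negative solutions to x_1+…+x_3 = 9 number C(9+2,2) = 55.
Subtract solutions that violate a single cap (substitute x_i' = x_i − (cap_i+1)): x_1 ≥ 3 gives C(8,2) = 28; x_2 ≥ 9 gives C(2,2) = 1; x_3 ≥ 7 gives C(4,2) = 6. Together 35.
No two caps can be exceeded simultaneously, so the pair terms are all 0.
By inclusion–exclusion the count is 55 − 35 + 0 = 20.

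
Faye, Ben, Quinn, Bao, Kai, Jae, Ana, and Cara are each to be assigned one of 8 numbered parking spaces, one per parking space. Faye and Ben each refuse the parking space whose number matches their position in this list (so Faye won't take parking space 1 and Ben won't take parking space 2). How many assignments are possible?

30960

Let Aᵢ (for i ∈ {1, 2}) be the placements that put person i in their forbidden parking space. Any j of these fix j positions, leaving (8−j)! ways to fill the rest, and there are C(2,j) ways to pick which j.
By inclusion–exclusion, the number of valid placements is Σ_{j=0}^{2} (−1)^j C(2,j)·(8−j)!.
Computing: 40320 − 10080 + 720 = 30960.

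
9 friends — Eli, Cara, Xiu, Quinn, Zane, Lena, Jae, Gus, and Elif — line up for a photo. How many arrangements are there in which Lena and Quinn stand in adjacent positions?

Treat {Lena, Quinn} as a single unit. There are 8 units to order, and the pair itself can be ordered 2 ways.
So the count is 2·(8)! = 80640.

80640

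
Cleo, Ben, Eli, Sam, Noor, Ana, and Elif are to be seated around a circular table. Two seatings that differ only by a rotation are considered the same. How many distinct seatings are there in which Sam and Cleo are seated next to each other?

240

Glue Sam and Cleo into a block (2 internal orders). Seating 6 units around a circle gives (5)! arrangements.
So 2 × (5)! = 2 × 120 = 240.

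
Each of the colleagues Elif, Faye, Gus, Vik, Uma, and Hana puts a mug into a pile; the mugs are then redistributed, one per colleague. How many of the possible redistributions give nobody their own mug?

265

Count assignments avoiding every fixed point. For any j of the 6 colleagues fixed to their own mug, the other 6−j can be arranged in (6−j)! ways.
By inclusion–exclusion this is Σ_{j=0}^{6} (−1)^j C(6,j)·(6−j)!.
Computing: 720 − 720 + 360 − 120 + 30 − 6 + 1 = 265.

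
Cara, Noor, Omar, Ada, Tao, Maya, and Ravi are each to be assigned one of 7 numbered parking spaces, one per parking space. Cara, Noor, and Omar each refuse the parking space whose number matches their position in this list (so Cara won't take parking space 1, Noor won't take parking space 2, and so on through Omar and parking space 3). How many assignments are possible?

3216

Let Aᵢ (for i ∈ {1, 2, 3}) be the placements that put person i in their forbidden parking space. Any j of these fix j positions, leaving (7−j)! ways to fill the rest, and there are C(3,j) ways to pick which j.
By inclusion–exclusion, the number of valid placements is Σ_{j=0}^{3} (−1)^j C(3,j)·(7−j)!.
Computing: 5040 − 2160 + 360 − 24 = 3216.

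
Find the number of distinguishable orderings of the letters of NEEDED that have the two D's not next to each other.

There are 6!/(3!·2!) = 60 arrangements of NEEDED in total.
If the two D's are adjacent, glue them into one block, leaving 5 items to arrange: (5)!/(3!) = 20 ways.
Subtracting, 60 − 20 = 40 arrangements keep the D's apart.

40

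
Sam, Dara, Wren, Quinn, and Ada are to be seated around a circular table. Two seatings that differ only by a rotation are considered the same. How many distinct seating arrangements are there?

24

Around a circle, 5 distinct people have 5!/5 = (4)! = 24 rotationally distinct seatings.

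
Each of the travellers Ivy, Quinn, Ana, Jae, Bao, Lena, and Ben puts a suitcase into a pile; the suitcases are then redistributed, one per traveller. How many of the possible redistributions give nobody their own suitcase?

1854

This is the derangement count D_7: permutations of 7 items with no fixed point.
By inclusion–exclusion this is Σ_{j=0}^{7} (−1)^j C(7,j)·(7−j)!.
Computing: 5040 − 5040 + 2520 − 840 + 210 − 42 + 7 − 1 = 1854.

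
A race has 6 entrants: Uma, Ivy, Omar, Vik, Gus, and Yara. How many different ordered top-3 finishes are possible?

There are 6 choices for 1st place, 5 for 2nd, and 4 for 3rd.
That gives 6 × 5 × 4 = 120.

120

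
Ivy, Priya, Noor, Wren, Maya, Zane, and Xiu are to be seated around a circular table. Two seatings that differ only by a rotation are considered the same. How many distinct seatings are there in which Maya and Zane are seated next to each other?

240

Treat {Maya, Zane} as one unit (2 internal orders) and seat the resulting 6 units around the table: (5)! circular arrangements.
So 2 × (5)! = 2 × 120 = 240.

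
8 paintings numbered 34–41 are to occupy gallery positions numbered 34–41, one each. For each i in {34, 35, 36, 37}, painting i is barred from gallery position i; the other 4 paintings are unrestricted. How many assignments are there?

24024

Let Aᵢ (for 34 ≤ i ≤ 37) be the placements that put painting i in its forbidden gallery position. Any j of these fix j positions, leaving (8−j)! ways to fill the rest, and there are C(4,j) ways to pick which j.
By inclusion–exclusion, the number of valid placements is Σ_{j=0}^{4} (−1)^j C(4,j)·(8−j)!.
Computing: 40320 − 20160 + 4320 − 480 + 24 = 24024.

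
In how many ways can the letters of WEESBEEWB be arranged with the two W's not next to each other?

Total arrangements of WEESBEEWB: 9!/(4!·2!·2!) = 3780.
If the two W's are adjacent, glue them into one block, leaving 8 items to arrange: (8)!/(4!·2!) = 840 ways.
Subtracting, 3780 − 840 = 2940 arrangements keep the W's apart.

2940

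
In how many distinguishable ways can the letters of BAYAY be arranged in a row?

The 5 letters of BAYAY have repeats: A appearing twice and Y appearing twice.
So there are 5! / (2!·2!) = 30 distinguishable arrangements.

30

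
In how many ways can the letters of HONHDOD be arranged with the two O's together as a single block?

Treat the 2 copies of O as a single block. The multiset to arrange is then {OO, D, D, H, H, N}, 6 items in all.
That gives (6)!/(2!·2!) = 180 arrangements.

180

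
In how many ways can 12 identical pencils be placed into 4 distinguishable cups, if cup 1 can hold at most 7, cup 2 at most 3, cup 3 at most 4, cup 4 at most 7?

122

Without the upper bounds there are C(15,3) = 455 ways to split 12 among 4 cups.
Subtract solutions that violate a single cap (substitute x_i' = x_i − (cap_i+1)): x_1 ≥ 8 gives C(7,3) = 35; x_2 ≥ 4 gives C(11,3) = 165; x_3 ≥ 5 gives C(10,3) = 120; x_4 ≥ 8 gives C(7,3) = 35. Together 355.
Add back pairs where two caps are both exceeded: 1 + 0 + 0 + 20 + 1 + 0 = 22.
By inclusion–exclusion the count is 455 − 355 + 22 = 122.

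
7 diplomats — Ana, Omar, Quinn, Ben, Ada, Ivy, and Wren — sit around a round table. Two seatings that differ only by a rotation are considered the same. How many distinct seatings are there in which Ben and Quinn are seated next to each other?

Treat {Ben, Quinn} as one unit (2 internal orders) and seat the resulting 6 units around the table: (5)! circular arrangements.
So 2 × (5)! = 2 × 120 = 240.

240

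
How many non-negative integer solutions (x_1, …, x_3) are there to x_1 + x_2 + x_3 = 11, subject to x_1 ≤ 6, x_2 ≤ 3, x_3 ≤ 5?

By stars and bars, unrestricted non-negative solutions to x_1+…+x_3 = 11 number C(11+2,2) = 78.
Subtract solutions that violate a single cap (substitute x_i' = x_i − (cap_i+1)): x_1 ≥ 7 gives C(6,2) = 15; x_2 ≥ 4 gives C(9,2) = 36; x_3 ≥ 6 gives C(7,2) = 21. Together 72.
Add back pairs where two caps are both exceeded: 1 + 0 + 3 = 4.
By inclusion–exclusion the count is 78 − 72 + 4 = 10.

10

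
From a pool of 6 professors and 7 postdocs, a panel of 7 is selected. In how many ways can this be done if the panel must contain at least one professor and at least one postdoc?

1715

Total 7-person selections from all 13: C(13,7) = 1716.
Selections missing a whole group: no professors → C(7,7) = 1; no postdocs → C(6,7) = 0.
Both groups omitted at once is impossible, so 1716 − 1 = 1715.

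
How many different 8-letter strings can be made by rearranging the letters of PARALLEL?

PARALLEL has 8 letters with A appearing twice and L appearing 3 times.
So there are 8! / (3!·2!) = 3360 distinguishable arrangements.

3360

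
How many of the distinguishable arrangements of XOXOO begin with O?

Fix O in the first position and arrange the remaining 4 letters.
Those 4 letters have O appearing twice and X appearing twice, giving (4)!/(2!·2!) = 6.

6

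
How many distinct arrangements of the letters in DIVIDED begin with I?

120

Fix I in the first position and arrange the remaining 6 letters.
Those 6 letters have D appearing 3 times, giving (6)!/(3!) = 120.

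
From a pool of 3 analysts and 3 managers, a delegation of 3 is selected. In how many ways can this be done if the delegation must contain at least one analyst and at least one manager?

Unrestricted: C(6,3) = 20 ways to pick any 3 of the 6.
Selections missing a whole group: no analysts → C(3,3) = 1; no managers → C(3,3) = 1.
Both groups omitted at once is impossible, so 20 − 2 = 18.

18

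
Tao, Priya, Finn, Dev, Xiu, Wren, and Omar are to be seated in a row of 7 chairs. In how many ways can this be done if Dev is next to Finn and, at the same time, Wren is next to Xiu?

Treat {Dev,Finn} as one block (2 orders) and {Wren,Xiu} as another (2 orders).
That leaves 5 units to arrange: 2 × 2 × 5! = 4 × 120 = 480.

480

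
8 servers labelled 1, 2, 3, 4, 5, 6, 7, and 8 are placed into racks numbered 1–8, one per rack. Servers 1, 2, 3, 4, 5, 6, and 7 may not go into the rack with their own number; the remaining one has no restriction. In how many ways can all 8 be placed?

16687

Let Aᵢ (for 1 ≤ i ≤ 7) be the placements that put server i in its forbidden rack. Any j of these fix j positions, leaving (8−j)! ways to fill the rest, and there are C(7,j) ways to pick which j.
By inclusion–exclusion, the number of valid placements is Σ_{j=0}^{7} (−1)^j C(7,j)·(8−j)!.
Computing: 40320 − 35280 + 15120 − 4200 + 840 − 126 + 14 − 1 = 16687.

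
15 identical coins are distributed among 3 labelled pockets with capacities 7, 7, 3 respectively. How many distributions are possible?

6

By stars and bars, unrestricted non-negative solutions to x_1+…+x_3 = 15 number C(15+2,2) = 136.
Subtract solutions that violate a single cap (substitute x_i' = x_i − (cap_i+1)): x_1 ≥ 8 gives C(9,2) = 36; x_2 ≥ 8 gives C(9,2) = 36; x_3 ≥ 4 gives C(13,2) = 78. Together 150.
Add back pairs where two caps are both exceeded: 0 + 10 + 10 = 20.
By inclusion–exclusion the count is 136 − 150 + 20 = 6.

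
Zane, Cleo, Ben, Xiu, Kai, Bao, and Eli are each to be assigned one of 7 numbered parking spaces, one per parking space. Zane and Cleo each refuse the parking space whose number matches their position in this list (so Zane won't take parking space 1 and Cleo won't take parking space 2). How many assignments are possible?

3720

Let Aᵢ (for i ∈ {1, 2}) be the placements that put person i in their forbidden parking space. Any j of these fix j positions, leaving (7−j)! ways to fill the rest, and there are C(2,j) ways to pick which j.
By inclusion–exclusion, the number of valid placements is Σ_{j=0}^{2} (−1)^j C(2,j)·(7−j)!.
Computing: 5040 − 1440 + 120 = 3720.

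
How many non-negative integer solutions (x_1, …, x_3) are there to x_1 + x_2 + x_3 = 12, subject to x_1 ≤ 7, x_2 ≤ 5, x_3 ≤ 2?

6

By stars and bars, unrestricted non-negative solutions to x_1+…+x_3 = 12 number C(12+2,2) = 91.
Subtract solutions that violate a single cap (substitute x_i' = x_i − (cap_i+1)): x_1 ≥ 8 gives C(6,2) = 15; x_2 ≥ 6 gives C(8,2) = 28; x_3 ≥ 3 gives C(11,2) = 55. Together 98.
Add back pairs where two caps are both exceeded: 0 + 3 + 10 = 13.
By inclusion–exclusion the count is 91 − 98 + 13 = 6.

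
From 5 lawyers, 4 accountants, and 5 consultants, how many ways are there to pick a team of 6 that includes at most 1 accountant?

Split by how many accountants are chosen (0 through 1).
Sum: C(4,0)·C(10,6) + C(4,1)·C(10,5) = 210 + 1008 = 1218.

1218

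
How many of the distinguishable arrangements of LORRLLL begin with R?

Fix R in the first position and arrange the remaining 6 letters.
Those 6 letters have L appearing 4 times, giving (6)!/(4!) = 30.

30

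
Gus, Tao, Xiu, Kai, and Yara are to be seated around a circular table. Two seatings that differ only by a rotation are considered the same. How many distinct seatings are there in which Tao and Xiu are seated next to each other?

Treat {Tao, Xiu} as one unit (2 internal orders) and seat the resulting 4 units around the table: (3)! circular arrangements.
So 2 × (3)! = 2 × 6 = 12.

12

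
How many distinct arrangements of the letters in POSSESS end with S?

Fix S in the last position and arrange the remaining 6 letters.
Those 6 letters have S appearing 3 times, giving (6)!/(3!) = 120.

120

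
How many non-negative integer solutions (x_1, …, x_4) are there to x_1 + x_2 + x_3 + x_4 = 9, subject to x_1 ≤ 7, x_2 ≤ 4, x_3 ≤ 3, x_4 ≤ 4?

Without the upper bounds there are C(12,3) = 220 ways to split 9 among 4 variables.
Subtract solutions that violate a single cap (substitute x_i' = x_i − (cap_i+1)): x_1 ≥ 8 gives C(4,3) = 4; x_2 ≥ 5 gives C(7,3) = 35; x_3 ≥ 4 gives C(8,3) = 56; x_4 ≥ 5 gives C(7,3) = 35. Together 130.
Add back pairs where two caps are both exceeded: 0 + 0 + 0 + 1 + 0 + 1 = 2.
By inclusion–exclusion the count is 220 − 130 + 2 = 92.

92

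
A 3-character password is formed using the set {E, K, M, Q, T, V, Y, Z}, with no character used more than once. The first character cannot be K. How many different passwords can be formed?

The first character has 8−1 = 7 choices (anything except K).
The remaining 2 characters are filled from the other 7 symbols without repetition: 7 × 6 = 42.
Total: 7 × 42 = 294.

294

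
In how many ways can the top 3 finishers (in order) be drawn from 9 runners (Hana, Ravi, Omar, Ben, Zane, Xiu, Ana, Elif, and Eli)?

This is an ordered selection of 3 from 9: P(9,3).
That gives 9 × 8 × 7 = 504.

504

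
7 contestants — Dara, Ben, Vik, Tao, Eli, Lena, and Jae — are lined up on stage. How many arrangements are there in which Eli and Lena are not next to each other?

3600

Of the 7! = 5040 arrangements, those with Eli and Lena adjacent number 2 × 6! = 1440 (treat the pair as a block with 2 internal orders).
Complementary counting: 5040 − 1440 = 3600.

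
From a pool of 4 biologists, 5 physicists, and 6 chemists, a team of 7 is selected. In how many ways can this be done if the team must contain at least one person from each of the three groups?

5949

With no constraint there are C(15,7) = 6435 possible selections.
Selections missing a whole group: no biologists → C(11,7) = 330; no physicists → C(10,7) = 120; no chemists → C(9,7) = 36.
Add back selections omitting two groups (i.e. drawn from a single group): C(4,7) + C(5,7) + C(6,7) = 0.
By inclusion–exclusion: 6435 − 486 + 0 = 5949.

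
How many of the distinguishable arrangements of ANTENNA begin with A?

Fix A in the first position and arrange the remaining 6 letters.
Those 6 letters have N appearing 3 times, giving (6)!/(3!) = 120.

120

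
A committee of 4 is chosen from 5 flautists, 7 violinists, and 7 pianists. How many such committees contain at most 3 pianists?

3841

Split by how many pianists are chosen (0 through 3).
Sum: C(7,0)·C(12,4) + C(7,1)·C(12,3) + C(7,2)·C(12,2) + C(7,3)·C(12,1) = 495 + 1540 + 1386 + 420 = 3841.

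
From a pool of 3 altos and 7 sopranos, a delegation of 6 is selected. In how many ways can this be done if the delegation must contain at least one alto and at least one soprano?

Unrestricted: C(10,6) = 210 ways to pick any 6 of the 10.
Selections missing a whole group: no altos → C(7,6) = 7; no sopranos → C(3,6) = 0.
Both groups omitted at once is impossible, so 210 − 7 = 203.

203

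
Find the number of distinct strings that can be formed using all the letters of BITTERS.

Letter multiplicities in BITTERS: B×1, E×1, I×1, R×1, S×1, T×2.
So there are 7! / (2!) = 2520 distinguishable arrangements.

2520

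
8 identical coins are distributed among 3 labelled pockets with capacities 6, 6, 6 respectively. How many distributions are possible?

Ignoring the caps, the number of non-negative solutions to x_1+…+x_3 = 8 is C(10,2) = 45.
Subtract solutions that violate a single cap (substitute x_i' = x_i − (cap_i+1)): x_1 ≥ 7 gives C(3,2) = 3; x_2 ≥ 7 gives C(3,2) = 3; x_3 ≥ 7 gives C(3,2) = 3. Together 9.
No two caps can be exceeded simultaneously, so the pair terms are all 0.
By inclusion–exclusion the count is 45 − 9 + 0 = 36.

36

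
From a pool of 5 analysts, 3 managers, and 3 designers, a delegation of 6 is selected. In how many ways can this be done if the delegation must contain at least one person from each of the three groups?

Total 6-person selections from all 11: C(11,6) = 462.
Selections missing a whole group: no analysts → C(6,6) = 1; no managers → C(8,6) = 28; no designers → C(8,6) = 28.
Add back selections omitting two groups (i.e. drawn from a single group): C(5,6) + C(3,6) + C(3,6) = 0.
By inclusion–exclusion: 462 − 57 + 0 = 405.

405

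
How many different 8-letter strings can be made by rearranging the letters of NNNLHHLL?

560

Letter multiplicities in NNNLHHLL: H×2, L×3, N×3.
Dividing 8! = 40320 by 3!·3!·2! = 72 for the repeated letters gives 560.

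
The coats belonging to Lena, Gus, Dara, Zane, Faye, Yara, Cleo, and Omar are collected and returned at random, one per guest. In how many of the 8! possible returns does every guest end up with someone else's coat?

14833

Let Aᵢ be the assignments in which guest i gets their own coat. We want the size of the complement of A₁∪…∪A_8.
By inclusion–exclusion this is Σ_{j=0}^{8} (−1)^j C(8,j)·(8−j)!.
Computing: 40320 − 40320 + 20160 − 6720 + 1680 − 336 + 56 − 8 + 1 = 14833.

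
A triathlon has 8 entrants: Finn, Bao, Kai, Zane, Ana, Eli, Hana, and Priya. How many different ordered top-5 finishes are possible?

There are 8 choices for 1st place, 7 for 2nd, and so on down to 4 for position 5.
That gives 8 × 7 × 6 × 5 × 4 = 6720.

6720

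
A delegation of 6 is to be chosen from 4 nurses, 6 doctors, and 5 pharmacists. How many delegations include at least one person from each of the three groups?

Total 6-person selections from all 15: C(15,6) = 5005.
Subtract selections that omit an entire group: no nurses → C(11,6) = 462; no doctors → C(9,6) = 84; no pharmacists → C(10,6) = 210.
Add back selections omitting two groups (i.e. drawn from a single group): C(4,6) + C(6,6) + C(5,6) = 1.
By inclusion–exclusion: 5005 − 756 + 1 = 4250.

4250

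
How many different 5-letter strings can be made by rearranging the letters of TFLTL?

Letter multiplicities in TFLTL: F×1, L×2, T×2.
Dividing 5! = 120 by 2!·2! = 4 for the repeated letters gives 30.

30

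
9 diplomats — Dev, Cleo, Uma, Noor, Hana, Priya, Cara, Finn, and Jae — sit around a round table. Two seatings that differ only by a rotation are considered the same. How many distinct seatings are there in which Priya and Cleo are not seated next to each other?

All circular seatings of 9 people number (8)! = 40320.
Those with Priya next to Cleo: fuse the pair into one unit and seat 8 units around a circle — 2·(7)! = 10080.
Subtracting, 40320 − 10080 = 30240.

30240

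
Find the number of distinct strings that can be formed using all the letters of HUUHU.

The 5 letters of HUUHU have repeats: H appearing twice and U appearing 3 times.
Dividing 5! = 120 by 3!·2! = 12 for the repeated letters gives 10.

10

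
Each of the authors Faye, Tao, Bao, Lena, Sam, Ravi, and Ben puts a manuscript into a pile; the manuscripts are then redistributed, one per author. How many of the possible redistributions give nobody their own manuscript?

1854

Let Aᵢ be the assignments in which author i gets their own manuscript. We want the size of the complement of A₁∪…∪A_7.
By inclusion–exclusion this is Σ_{j=0}^{7} (−1)^j C(7,j)·(7−j)!.
Computing: 5040 − 5040 + 2520 − 840 + 210 − 42 + 7 − 1 = 1854.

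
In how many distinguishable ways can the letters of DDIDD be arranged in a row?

DDIDD has 5 letters with D appearing 4 times.
The number of distinct arrangements is 5!/(4!) = 120/24 = 5.

5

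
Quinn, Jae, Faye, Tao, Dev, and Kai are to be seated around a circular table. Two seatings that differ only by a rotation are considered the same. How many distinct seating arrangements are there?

120

Seat Quinn anywhere (absorbing the rotational symmetry), then permute the other 5: (5)! = 120.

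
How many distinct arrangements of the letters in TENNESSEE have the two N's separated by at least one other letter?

Total arrangements of TENNESSEE: 9!/(4!·2!·2!) = 3780.
If the two N's are adjacent, glue them into one block, leaving 8 items to arrange: (8)!/(4!·2!) = 840 ways.
Subtracting, 3780 − 840 = 2940 arrangements keep the N's apart.

2940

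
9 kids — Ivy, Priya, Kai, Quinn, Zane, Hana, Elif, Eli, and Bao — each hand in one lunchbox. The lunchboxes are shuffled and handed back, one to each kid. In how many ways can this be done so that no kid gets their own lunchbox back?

133496

Let Aᵢ be the assignments in which kid i gets their own lunchbox. We want the size of the complement of A₁∪…∪A_9.
By inclusion–exclusion this is Σ_{j=0}^{9} (−1)^j C(9,j)·(9−j)!.
Computing: 362880 − 362880 + 181440 − 60480 + 15120 − 3024 + 504 − 72 + 9 − 1 = 133496.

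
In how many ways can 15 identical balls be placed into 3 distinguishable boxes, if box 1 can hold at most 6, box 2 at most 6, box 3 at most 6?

10

By stars and bars, unrestricted non-negative solutions to x_1+…+x_3 = 15 number C(15+2,2) = 136.
Subtract solutions that violate a single cap (substitute x_i' = x_i − (cap_i+1)): x_1 ≥ 7 gives C(10,2) = 45; x_2 ≥ 7 gives C(10,2) = 45; x_3 ≥ 7 gives C(10,2) = 45. Together 135.
Add back pairs where two caps are both exceeded: 3 + 3 + 3 = 9.
By inclusion–exclusion the count is 136 − 135 + 9 = 10.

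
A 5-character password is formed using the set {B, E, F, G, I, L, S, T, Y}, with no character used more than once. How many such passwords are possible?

With no repetition, fill the 5 characters in order: 9 choices, then 8, down to 5.
That product is 9 × 8 × 7 × 6 × 5 = 15120.

15120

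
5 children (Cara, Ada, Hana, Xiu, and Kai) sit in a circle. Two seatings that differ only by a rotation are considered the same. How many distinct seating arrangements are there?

Seat Cara anywhere (absorbing the rotational symmetry), then permute the other 4: (4)! = 24.

24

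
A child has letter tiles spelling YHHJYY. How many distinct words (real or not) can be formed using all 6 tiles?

60

YHHJYY has 6 letters with H appearing twice and Y appearing 3 times.
The number of distinct arrangements is 6!/(3!·2!) = 720/12 = 60.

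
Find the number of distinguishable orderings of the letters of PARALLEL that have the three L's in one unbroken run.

Treat the 3 copies of L as a single block. The multiset to arrange is then {LLL, A, A, E, P, R}, 6 items in all.
That gives (6)!/(2!) = 360 arrangements.

360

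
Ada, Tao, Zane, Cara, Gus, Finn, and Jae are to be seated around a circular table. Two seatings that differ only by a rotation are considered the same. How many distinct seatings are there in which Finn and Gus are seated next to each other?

Treat {Finn, Gus} as one unit (2 internal orders) and seat the resulting 6 units around the table: (5)! circular arrangements.
So 2 × (5)! = 2 × 120 = 240.

240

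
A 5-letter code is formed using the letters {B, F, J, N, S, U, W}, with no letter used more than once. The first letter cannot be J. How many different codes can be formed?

2160

The first letter has 7−1 = 6 choices (anything except J).
The remaining 4 letters are filled from the other 6 symbols without repetition: 6 × 5 × 4 × 3 = 360.
Total: 6 × 360 = 2160.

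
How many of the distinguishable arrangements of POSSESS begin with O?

30

With the first slot taken by O, it remains to arrange the other 6 letters (PSSESS).
Those 6 letters have S appearing 4 times, giving (6)!/(4!) = 30.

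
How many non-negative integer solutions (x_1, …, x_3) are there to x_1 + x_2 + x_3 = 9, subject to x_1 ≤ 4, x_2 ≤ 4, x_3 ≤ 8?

Without the upper bounds there are C(11,2) = 55 ways to split 9 among 3 variables.
Subtract solutions that violate a single cap (substitute x_i' = x_i − (cap_i+1)): x_1 ≥ 5 gives C(6,2) = 15; x_2 ≥ 5 gives C(6,2) = 15; x_3 ≥ 9 gives C(2,2) = 1. Together 31.
No two caps can be exceeded simultaneously, so the pair terms are all 0.
By inclusion–exclusion the count is 55 − 31 + 0 = 24.

24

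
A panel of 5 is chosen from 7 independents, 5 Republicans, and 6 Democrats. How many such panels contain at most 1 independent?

2772

Split by how many independents are chosen (0 through 1).
Sum: C(7,0)·C(11,5) + C(7,1)·C(11,4) = 462 + 2310 = 2772.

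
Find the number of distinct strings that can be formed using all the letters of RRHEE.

The 5 letters of RRHEE have repeats: E appearing twice and R appearing twice.
So there are 5! / (2!·2!) = 30 distinguishable arrangements.

30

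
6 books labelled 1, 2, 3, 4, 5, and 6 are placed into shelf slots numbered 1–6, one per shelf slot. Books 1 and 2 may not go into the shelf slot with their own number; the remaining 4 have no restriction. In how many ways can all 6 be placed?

Let Aᵢ (for i ∈ {1, 2}) be the placements that put book i in its forbidden shelf slot. Any j of these fix j positions, leaving (6−j)! ways to fill the rest, and there are C(2,j) ways to pick which j.
By inclusion–exclusion, the number of valid placements is Σ_{j=0}^{2} (−1)^j C(2,j)·(6−j)!.
Computing: 720 − 240 + 24 = 504.

504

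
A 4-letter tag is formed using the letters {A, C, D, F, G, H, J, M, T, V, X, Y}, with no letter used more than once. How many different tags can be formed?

Choose and order 4 of the 12 symbols: the first letter has 12 options, the next 11, then 10, 9.
12 × 11 × 10 × 9 = 11880.

11880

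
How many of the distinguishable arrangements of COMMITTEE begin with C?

5040

With the first slot taken by C, it remains to arrange the other 8 letters (OMMITTEE).
Those 8 letters have E appearing twice, M appearing twice, and T appearing twice, giving (8)!/(2!·2!·2!) = 5040.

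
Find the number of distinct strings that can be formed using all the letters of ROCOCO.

Letter multiplicities in ROCOCO: C×2, O×3, R×1.
So there are 6! / (3!·2!) = 60 distinguishable arrangements.

60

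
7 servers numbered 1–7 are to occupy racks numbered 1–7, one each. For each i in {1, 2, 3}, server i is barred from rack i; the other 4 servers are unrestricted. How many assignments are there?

Let Aᵢ (for i ∈ {1, 2, 3}) be the placements that put server i in its forbidden rack. Any j of these fix j positions, leaving (7−j)! ways to fill the rest, and there are C(3,j) ways to pick which j.
By inclusion–exclusion, the number of valid placements is Σ_{j=0}^{3} (−1)^j C(3,j)·(7−j)!.
Computing: 5040 − 2160 + 360 − 24 = 3216.

3216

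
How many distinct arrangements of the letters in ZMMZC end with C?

6

Fix C in the last position and arrange the remaining 4 letters.
Those 4 letters have M appearing twice and Z appearing twice, giving (4)!/(2!·2!) = 6.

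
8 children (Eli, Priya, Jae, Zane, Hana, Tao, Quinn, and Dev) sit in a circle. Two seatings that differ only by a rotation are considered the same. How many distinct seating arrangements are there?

5040

Around a circle, 8 distinct people have 8!/8 = (7)! = 5040 rotationally distinct seatings.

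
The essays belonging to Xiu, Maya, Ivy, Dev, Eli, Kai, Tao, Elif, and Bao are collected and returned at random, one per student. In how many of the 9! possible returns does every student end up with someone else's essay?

This is the derangement count D_9: permutations of 9 items with no fixed point.
By inclusion–exclusion this is Σ_{j=0}^{9} (−1)^j C(9,j)·(9−j)!.
Computing: 362880 − 362880 + 181440 − 60480 + 15120 − 3024 + 504 − 72 + 9 − 1 = 133496.

133496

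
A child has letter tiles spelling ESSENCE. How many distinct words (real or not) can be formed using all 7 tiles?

Letter multiplicities in ESSENCE: C×1, E×3, N×1, S×2.
The number of distinct arrangements is 7!/(3!·2!) = 5040/12 = 420.

420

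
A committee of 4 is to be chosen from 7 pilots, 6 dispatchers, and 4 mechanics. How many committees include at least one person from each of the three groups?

1176

Unrestricted: C(17,4) = 2380 ways to pick any 4 of the 17.
Subtract selections that omit an entire group: no pilots → C(10,4) = 210; no dispatchers → C(11,4) = 330; no mechanics → C(13,4) = 715.
Add back selections omitting two groups (i.e. drawn from a single group): C(7,4) + C(6,4) + C(4,4) = 51.
By inclusion–exclusion: 2380 − 1255 + 51 = 1176.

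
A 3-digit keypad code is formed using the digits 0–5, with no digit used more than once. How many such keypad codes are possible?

120

This is a permutation of 3 out of 6: P(6,3) = 6!/3!.
6 × 5 × 4 = 120.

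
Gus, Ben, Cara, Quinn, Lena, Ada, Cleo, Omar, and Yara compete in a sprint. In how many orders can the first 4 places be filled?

3024

This is an ordered selection of 4 from 9: P(9,4).
That gives 9 × 8 × 7 × 6 = 3024.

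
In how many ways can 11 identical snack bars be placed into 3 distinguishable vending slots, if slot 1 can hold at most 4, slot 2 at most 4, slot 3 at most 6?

Without the upper bounds there are C(13,2) = 78 ways to split 11 among 3 vending slots.
Subtract solutions that violate a single cap (substitute x_i' = x_i − (cap_i+1)): x_1 ≥ 5 gives C(8,2) = 28; x_2 ≥ 5 gives C(8,2) = 28; x_3 ≥ 7 gives C(6,2) = 15. Together 71.
Add back pairs where two caps are both exceeded: 3 + 0 + 0 = 3.
By inclusion–exclusion the count is 78 − 71 + 3 = 10.

10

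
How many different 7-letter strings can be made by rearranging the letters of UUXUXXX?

UUXUXXX has 7 letters with U appearing 3 times and X appearing 4 times.
So there are 7! / (4!·3!) = 35 distinguishable arrangements.

35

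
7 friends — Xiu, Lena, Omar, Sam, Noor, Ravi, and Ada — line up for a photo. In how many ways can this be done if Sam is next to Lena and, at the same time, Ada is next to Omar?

480

Treat {Sam,Lena} as one block (2 orders) and {Ada,Omar} as another (2 orders).
That leaves 5 units to arrange: 2 × 2 × 5! = 4 × 120 = 480.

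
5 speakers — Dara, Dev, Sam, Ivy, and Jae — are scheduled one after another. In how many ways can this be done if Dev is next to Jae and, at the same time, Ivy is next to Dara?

Treat {Dev,Jae} as one block (2 orders) and {Ivy,Dara} as another (2 orders).
That leaves 3 units to arrange: 2 × 2 × 3! = 4 × 6 = 24.

24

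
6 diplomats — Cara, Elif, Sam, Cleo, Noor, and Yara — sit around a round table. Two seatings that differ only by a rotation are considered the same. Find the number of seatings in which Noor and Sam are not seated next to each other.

Without the restriction there are (5)! = 120 seatings.
Those with Noor next to Sam: fuse the pair into one unit and seat 5 units around a circle — 2·(4)! = 48.
Subtracting, 120 − 48 = 72.

72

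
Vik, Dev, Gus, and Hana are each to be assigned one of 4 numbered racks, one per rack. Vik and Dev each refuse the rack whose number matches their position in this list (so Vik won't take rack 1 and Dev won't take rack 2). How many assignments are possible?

Let Aᵢ (for i ∈ {1, 2}) be the placements that put person i in their forbidden rack. Any j of these fix j positions, leaving (4−j)! ways to fill the rest, and there are C(2,j) ways to pick which j.
By inclusion–exclusion, the number of valid placements is Σ_{j=0}^{2} (−1)^j C(2,j)·(4−j)!.
Computing: 24 − 12 + 2 = 14.

14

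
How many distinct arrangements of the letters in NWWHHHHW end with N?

35

Fix N in the last position and arrange the remaining 7 letters.
Those 7 letters have H appearing 4 times and W appearing 3 times, giving (7)!/(4!·3!) = 35.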